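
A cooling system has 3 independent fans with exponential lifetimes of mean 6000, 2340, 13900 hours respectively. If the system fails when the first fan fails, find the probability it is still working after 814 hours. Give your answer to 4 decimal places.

0.5815

The first failure time is exponential with rate Σλ_i = 1/6000 + 1/2340 + 1/13900 = 0.00066596 per hour.
P(min > 814) = e^(−0.00066596·814) = e^(−0.54209) ≈ 0.5815.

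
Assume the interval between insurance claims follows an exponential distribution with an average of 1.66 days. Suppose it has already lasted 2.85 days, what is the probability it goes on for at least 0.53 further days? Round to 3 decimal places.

The rate is λ = 1/1.66 = 0.60241 per day.
P(X > s+t | X > s) = e^(−λ(s+t))/e^(−λs) = e^(−λt), independent of s = 2.85.
P(X > 0.53) = e^(−0.31928) ≈ 0.727.

0.727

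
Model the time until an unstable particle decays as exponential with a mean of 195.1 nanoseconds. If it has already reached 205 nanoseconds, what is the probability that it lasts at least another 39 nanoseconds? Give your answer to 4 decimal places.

0.8188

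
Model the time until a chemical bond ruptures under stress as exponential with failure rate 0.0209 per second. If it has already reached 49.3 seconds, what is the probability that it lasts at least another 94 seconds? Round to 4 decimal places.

0.1402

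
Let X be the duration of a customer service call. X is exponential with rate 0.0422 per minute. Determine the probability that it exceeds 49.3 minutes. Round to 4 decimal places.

P(X > 49.3) = e^(−λ·49.3) = e^(−2.0805) ≈ 0.1249.

0.1249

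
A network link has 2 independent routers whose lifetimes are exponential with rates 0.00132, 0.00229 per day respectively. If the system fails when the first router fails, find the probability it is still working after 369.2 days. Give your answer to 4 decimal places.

0.2637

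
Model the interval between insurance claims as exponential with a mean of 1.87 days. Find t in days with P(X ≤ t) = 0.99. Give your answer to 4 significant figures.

The rate is λ = 1/1.87 = 0.534759 per day.
Set 1 − e^(−λt) = 0.99, so t = −ln(0.01)/λ = 4.6052/0.534759 ≈ 8.61167 days.

8.612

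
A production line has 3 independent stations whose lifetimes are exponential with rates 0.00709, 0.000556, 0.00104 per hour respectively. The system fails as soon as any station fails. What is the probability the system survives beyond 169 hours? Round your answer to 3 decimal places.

The time to first failure is exponential with rate Σλ = 0.00709 + 0.000556 + 0.00104 = 0.008686.
P(min > 169) = e^(−0.008686·169) = e^(−1.4679) ≈ 0.230.

0.230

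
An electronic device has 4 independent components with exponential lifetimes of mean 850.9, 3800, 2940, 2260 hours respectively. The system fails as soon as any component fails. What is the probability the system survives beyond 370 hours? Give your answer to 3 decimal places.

The first failure time is exponential with rate Σλ_i = 1/850.9 + 1/3800 + 1/2940 + 1/2260 = 0.002221 per hour.
P(min > 370) = e^(−0.002221·370) = e^(−0.82177) ≈ 0.440.

0.440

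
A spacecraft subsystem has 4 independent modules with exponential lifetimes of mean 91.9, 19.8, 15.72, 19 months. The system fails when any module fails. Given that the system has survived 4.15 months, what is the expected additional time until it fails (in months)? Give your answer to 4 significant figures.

First-failure rate Σλ = 1/91.9 + 1/19.8 + 1/15.72 + 1/19 = 0.177631.
By memorylessness the expected residual is 1/Σλ = 5.62964 months, regardless of the 4.15 already elapsed.

5.630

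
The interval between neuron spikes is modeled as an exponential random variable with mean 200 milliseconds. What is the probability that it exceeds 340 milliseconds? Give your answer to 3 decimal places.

The rate is λ = 1/200 = 0.005 per millisecond.
P(X > 340) = e^(−λ·340) = e^(−1.7) ≈ 0.183.

0.183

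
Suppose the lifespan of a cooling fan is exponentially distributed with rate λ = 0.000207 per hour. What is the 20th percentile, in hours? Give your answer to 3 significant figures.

1080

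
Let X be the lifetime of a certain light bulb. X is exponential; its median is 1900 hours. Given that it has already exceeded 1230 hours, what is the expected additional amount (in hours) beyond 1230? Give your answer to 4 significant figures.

2741

For an exponential, median = ln(2)/λ, so λ = ln 2 / 1900 = 0.000364814 per hour.
By memorylessness, the remaining amount past any threshold is again Exp(λ) with mean 1/λ = 2741.12 hours.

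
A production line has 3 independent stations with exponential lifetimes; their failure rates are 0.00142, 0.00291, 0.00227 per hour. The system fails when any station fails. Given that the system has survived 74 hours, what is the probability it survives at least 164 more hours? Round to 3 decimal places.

Time to first failure ~ Exp(Σλ) with Σλ = 0.0066.
By memorylessness, P(T > 74+164 | T > 74) = P(T > 164) = e^(−0.0066·164) ≈ 0.339.

0.339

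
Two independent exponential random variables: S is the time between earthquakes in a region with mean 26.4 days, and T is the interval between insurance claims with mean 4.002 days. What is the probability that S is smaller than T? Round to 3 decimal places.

λ_1 = 1/26.4 = 0.0378788, λ_2 = 1/4.002 = 0.249875.
For independent exponentials, P(S < T) = λ_1/(λ_1+λ_2) = 0.0378788/0.287754 ≈ 0.132.

0.132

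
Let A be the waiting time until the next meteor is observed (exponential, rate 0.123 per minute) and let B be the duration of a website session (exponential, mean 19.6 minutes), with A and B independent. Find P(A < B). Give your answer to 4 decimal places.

λ_1 = 0.123, λ_2 = 1/19.6 = 0.0510204.
For independent exponentials, P(A < B) = λ_1/(λ_1+λ_2) = 0.123/0.17402 ≈ 0.7068.

0.7068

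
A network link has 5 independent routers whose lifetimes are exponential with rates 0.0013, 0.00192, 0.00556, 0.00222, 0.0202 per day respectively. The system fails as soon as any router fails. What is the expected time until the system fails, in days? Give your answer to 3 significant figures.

32.1

The time to first failure is exponential with rate Σλ = 0.0013 + 0.00192 + 0.00556 + 0.00222 + 0.0202 = 0.0312.
E[min] = 1/Σλ = 1/0.0312 = 32.0513 days.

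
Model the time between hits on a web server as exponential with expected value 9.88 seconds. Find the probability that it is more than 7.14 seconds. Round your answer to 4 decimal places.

0.4855

The rate is λ = 1/9.88 = 0.101215 per second.
P(X > 7.14) = e^(−λ·7.14) = e^(−0.72267) ≈ 0.4855.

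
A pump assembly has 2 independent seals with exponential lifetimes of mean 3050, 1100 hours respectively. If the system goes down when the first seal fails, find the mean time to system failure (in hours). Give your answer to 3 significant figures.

808

The first failure time is exponential with rate Σλ_i = 1/3050 + 1/1100 = 0.00123696 per hour.
E[min] = 1/Σλ = 1/0.00123696 = 808.434 hours.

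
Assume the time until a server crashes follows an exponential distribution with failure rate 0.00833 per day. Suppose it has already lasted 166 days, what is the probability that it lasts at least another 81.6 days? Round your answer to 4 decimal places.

0.5068

By the memoryless property, P(X > 166+81.6 | X > 166) = P(X > 81.6).
P(X > 81.6) = e^(−0.67973) ≈ 0.5068.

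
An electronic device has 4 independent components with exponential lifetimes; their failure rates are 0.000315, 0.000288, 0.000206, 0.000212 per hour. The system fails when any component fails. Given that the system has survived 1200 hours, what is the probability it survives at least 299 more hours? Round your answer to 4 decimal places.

Time to first failure ~ Exp(Σλ) with Σλ = 0.001021.
By memorylessness, P(T > 1200+299 | T > 1200) = P(T > 299) = e^(−0.001021·299) ≈ 0.7369.

0.7369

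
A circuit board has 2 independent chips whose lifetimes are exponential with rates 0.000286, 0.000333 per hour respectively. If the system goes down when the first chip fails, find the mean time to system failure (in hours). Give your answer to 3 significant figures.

The time to first failure is exponential with rate Σλ = 0.000286 + 0.000333 = 0.000619.
E[min] = 1/Σλ = 1/0.000619 = 1615.51 hours.

1620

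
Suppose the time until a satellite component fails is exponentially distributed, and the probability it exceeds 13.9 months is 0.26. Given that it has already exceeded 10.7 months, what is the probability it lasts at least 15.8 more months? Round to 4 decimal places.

0.2163

From e^(−λ·13.9) = 0.26, λ = −ln(0.26)/13.9 = 0.0969118.
Memoryless: P(X > 10.7+15.8 | X > 10.7) = P(X > 15.8) = e^(−0.0969118·15.8) ≈ 0.2163.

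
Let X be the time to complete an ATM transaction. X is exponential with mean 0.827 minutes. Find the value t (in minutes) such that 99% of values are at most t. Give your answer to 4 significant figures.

The rate is λ = 1/0.827 = 1.20919 per minute.
Set 1 − e^(−λt) = 0.99, so t = −ln(0.01)/λ = 4.6052/1.20919 ≈ 3.80848 minutes.

3.808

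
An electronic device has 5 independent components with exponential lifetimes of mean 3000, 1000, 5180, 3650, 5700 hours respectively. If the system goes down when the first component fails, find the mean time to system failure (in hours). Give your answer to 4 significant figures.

506.1

The first failure time is exponential with rate Σλ_i = 1/3000 + 1/1000 + 1/5180 + 1/3650 + 1/5700 = 0.00197579 per hour.
E[min] = 1/Σλ = 1/0.00197579 = 506.125 hours.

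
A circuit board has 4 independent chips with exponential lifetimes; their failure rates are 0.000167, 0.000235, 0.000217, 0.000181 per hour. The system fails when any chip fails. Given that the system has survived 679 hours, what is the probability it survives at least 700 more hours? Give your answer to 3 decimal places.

0.571

Time to first failure ~ Exp(Σλ) with Σλ = 0.0008.
By memorylessness, P(T > 679+700 | T > 679) = P(T > 700) = e^(−0.0008·700) ≈ 0.571.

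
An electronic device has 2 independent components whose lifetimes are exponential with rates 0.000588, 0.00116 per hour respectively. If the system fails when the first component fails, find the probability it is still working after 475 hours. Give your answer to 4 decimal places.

0.4359

The time to first failure is exponential with rate Σλ = 0.000588 + 0.00116 = 0.001748.
P(min > 475) = e^(−0.001748·475) = e^(−0.8303) ≈ 0.4359.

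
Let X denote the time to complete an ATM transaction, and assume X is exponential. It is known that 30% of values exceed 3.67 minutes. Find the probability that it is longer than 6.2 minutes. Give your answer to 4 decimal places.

0.1308

e^(−λ·3.67) = 0.30 ⇒ λ = −ln(0.30)/3.67 = 0.328058.
P(X > 6.2) = e^(−0.328058·6.2) = e^(−2.034) ≈ 0.1308.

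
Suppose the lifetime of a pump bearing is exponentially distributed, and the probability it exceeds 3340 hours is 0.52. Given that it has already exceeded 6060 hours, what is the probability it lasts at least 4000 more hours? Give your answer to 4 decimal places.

0.4570

From e^(−λ·3340) = 0.52, λ = −ln(0.52)/3340 = 0.000195786.
Memoryless: P(X > 6060+4000 | X > 6060) = P(X > 4000) = e^(−0.000195786·4000) ≈ 0.4570.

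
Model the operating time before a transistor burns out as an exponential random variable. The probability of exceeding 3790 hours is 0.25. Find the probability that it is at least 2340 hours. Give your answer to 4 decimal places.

e^(−λ·3790) = 0.25 ⇒ λ = −ln(0.25)/3790 = 0.000365777.
P(X > 2340) = e^(−0.000365777·2340) = e^(−0.85592) ≈ 0.4249.

0.4249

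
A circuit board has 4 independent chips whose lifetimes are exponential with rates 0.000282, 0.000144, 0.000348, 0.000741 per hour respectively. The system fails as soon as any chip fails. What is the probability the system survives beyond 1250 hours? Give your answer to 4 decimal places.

The time to first failure is exponential with rate Σλ = 0.000282 + 0.000144 + 0.000348 + 0.000741 = 0.001515.
P(min > 1250) = e^(−0.001515·1250) = e^(−1.8938) ≈ 0.1505.

0.1505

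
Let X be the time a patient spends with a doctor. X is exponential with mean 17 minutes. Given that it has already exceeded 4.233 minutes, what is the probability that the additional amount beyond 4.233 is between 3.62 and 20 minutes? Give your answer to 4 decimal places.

0.4998

The rate is λ = 1/17 = 0.0588235 per minute.
Memoryless: the residual past 4.233 is again Exp(λ).
P(3.62 < residual < 20) = e^(−λ·3.62) − e^(−λ·20) = 0.80820 − 0.30837 ≈ 0.4998.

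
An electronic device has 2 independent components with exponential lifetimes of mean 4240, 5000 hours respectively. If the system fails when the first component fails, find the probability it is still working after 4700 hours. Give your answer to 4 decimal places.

0.1289

The first failure time is exponential with rate Σλ_i = 1/4240 + 1/5000 = 0.000435849 per hour.
P(min > 4700) = e^(−0.000435849·4700) = e^(−2.0485) ≈ 0.1289.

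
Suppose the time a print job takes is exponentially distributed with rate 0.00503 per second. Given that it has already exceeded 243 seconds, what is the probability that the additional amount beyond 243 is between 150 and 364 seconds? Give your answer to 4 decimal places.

Memoryless: the residual past 243 is again Exp(λ).
P(150 < residual < 364) = e^(−λ·150) − e^(−λ·364) = 0.47025 − 0.16027 ≈ 0.3100.

0.3100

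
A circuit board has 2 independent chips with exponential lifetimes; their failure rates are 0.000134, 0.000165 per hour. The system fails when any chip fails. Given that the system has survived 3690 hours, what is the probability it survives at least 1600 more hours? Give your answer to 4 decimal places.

Time to first failure ~ Exp(Σλ) with Σλ = 0.000299.
By memorylessness, P(T > 3690+1600 | T > 3690) = P(T > 1600) = e^(−0.000299·1600) ≈ 0.6198.

0.6198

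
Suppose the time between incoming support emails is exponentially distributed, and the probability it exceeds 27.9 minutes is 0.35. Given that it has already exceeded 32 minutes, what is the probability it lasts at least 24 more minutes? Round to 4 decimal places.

From e^(−λ·27.9) = 0.35, λ = −ln(0.35)/27.9 = 0.037628.
Memoryless: P(X > 32+24 | X > 32) = P(X > 24) = e^(−0.037628·24) ≈ 0.4053.

0.4053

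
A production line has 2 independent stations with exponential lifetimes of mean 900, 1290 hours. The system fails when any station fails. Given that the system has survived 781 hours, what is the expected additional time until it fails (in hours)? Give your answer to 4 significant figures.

First-failure rate Σλ = 1/900 + 1/1290 = 0.0018863.
By memorylessness the expected residual is 1/Σλ = 530.137 hours, regardless of the 781 already elapsed.

530.1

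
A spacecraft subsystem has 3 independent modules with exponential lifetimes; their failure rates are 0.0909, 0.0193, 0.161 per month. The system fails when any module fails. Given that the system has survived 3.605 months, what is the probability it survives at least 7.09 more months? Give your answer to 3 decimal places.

0.146

Time to first failure ~ Exp(Σλ) with Σλ = 0.2712.
By memorylessness, P(T > 3.605+7.09 | T > 3.605) = P(T > 7.09) = e^(−0.2712·7.09) ≈ 0.146.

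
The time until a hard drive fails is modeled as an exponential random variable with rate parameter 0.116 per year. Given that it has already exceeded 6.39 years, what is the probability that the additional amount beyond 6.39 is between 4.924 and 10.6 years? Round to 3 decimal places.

Memoryless: the residual past 6.39 is again Exp(λ).
P(4.924 < residual < 10.6) = e^(−λ·4.924) − e^(−λ·10.6) = 0.56486 − 0.29241 ≈ 0.272.

0.272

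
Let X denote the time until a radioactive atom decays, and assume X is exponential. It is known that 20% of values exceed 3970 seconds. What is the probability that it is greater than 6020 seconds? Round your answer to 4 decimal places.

e^(−λ·3970) = 0.20 ⇒ λ = −ln(0.20)/3970 = 0.0004054.
P(X > 6020) = e^(−0.0004054·6020) = e^(−2.4405) ≈ 0.0871.

0.0871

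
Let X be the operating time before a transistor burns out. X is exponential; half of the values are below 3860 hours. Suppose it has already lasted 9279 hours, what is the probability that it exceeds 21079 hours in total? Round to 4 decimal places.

0.1202

For an exponential, median = ln(2)/λ, so λ = ln 2 / 3860 = 0.000179572 per hour.
By the memoryless property, P(X > 9279+11800 | X > 9279) = P(X > 11800).
P(X > 11800) = e^(−2.1189) ≈ 0.1202.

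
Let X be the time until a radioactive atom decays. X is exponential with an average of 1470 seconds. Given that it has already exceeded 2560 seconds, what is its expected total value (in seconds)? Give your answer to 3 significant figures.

4030

The rate is λ = 1/1470 = 0.000680272 per second.
By memorylessness, E[X | X > 2560] = 2560 + 1/λ = 2560 + 1470 = 4030 seconds.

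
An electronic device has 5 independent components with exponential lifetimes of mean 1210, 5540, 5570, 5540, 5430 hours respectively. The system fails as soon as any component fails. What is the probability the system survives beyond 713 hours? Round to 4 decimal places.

0.3309

The first failure time is exponential with rate Σλ_i = 1/1210 + 1/5540 + 1/5570 + 1/5540 + 1/5430 = 0.00155115 per hour.
P(min > 713) = e^(−0.00155115·713) = e^(−1.106) ≈ 0.3309.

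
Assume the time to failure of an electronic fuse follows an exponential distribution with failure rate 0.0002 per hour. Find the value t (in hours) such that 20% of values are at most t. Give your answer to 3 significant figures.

Set 1 − e^(−λt) = 0.2, so t = −ln(0.8)/λ = 0.22314/0.0002 ≈ 1115.72 hours.

1120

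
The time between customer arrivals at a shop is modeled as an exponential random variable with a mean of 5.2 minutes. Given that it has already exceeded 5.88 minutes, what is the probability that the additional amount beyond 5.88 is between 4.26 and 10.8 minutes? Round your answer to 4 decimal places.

0.3155

The rate is λ = 1/5.2 = 0.192308 per minute.
Memoryless: the residual past 5.88 is again Exp(λ).
P(4.26 < residual < 10.8) = e^(−λ·4.26) − e^(−λ·10.8) = 0.44077 − 0.12532 ≈ 0.3155.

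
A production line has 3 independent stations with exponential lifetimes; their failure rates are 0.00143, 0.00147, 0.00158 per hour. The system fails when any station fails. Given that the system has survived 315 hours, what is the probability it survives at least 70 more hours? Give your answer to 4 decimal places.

Time to first failure ~ Exp(Σλ) with Σλ = 0.00448.
By memorylessness, P(T > 315+70 | T > 315) = P(T > 70) = e^(−0.00448·70) ≈ 0.7308.

0.7308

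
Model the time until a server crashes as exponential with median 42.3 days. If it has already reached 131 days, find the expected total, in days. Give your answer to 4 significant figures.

For an exponential, median = ln(2)/λ, so λ = ln 2 / 42.3 = 0.0163865 per day.
By memorylessness, E[X | X > 131] = 131 + 1/λ = 131 + 61.026 = 192.026 days.

192.0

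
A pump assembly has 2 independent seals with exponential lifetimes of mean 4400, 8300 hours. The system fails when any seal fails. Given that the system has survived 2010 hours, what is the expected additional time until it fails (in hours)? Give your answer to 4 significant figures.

2876

First-failure rate Σλ = 1/4400 + 1/8300 = 0.000347755.
By memorylessness the expected residual is 1/Σλ = 2875.59 hours, regardless of the 2010 already elapsed.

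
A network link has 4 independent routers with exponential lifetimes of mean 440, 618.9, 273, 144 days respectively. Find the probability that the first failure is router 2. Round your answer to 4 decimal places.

0.1115

Rates: λ_i = 1/mean_i → 0.00227273, 0.00161577, 0.003663, 0.00694444; Σλ = 0.0144959.
P(router 2 first) = λ_2/Σλ = 0.00161577/0.0144959 ≈ 0.1115.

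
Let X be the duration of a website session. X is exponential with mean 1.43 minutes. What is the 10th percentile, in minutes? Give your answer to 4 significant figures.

0.1507

The rate is λ = 1/1.43 = 0.699301 per minute.
Set 1 − e^(−λt) = 0.1, so t = −ln(0.9)/λ = 0.10536/0.699301 ≈ 0.150666 minutes.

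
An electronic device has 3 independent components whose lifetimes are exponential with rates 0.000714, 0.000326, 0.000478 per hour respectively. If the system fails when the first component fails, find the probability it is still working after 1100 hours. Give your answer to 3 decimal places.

The time to first failure is exponential with rate Σλ = 0.000714 + 0.000326 + 0.000478 = 0.001518.
P(min > 1100) = e^(−0.001518·1100) = e^(−1.6698) ≈ 0.188.

0.188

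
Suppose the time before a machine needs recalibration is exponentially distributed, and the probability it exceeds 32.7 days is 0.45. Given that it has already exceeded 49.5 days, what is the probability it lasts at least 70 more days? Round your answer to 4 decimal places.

0.1810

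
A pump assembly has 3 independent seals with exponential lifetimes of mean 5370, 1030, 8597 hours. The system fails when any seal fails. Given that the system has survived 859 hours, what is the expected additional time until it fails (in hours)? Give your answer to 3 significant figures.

785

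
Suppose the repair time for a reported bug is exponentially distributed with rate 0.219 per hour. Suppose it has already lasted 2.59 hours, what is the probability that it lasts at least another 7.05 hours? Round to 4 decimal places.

0.2135

By the memoryless property, P(X > 2.59+7.05 | X > 2.59) = P(X > 7.05).
P(X > 7.05) = e^(−1.5439) ≈ 0.2135.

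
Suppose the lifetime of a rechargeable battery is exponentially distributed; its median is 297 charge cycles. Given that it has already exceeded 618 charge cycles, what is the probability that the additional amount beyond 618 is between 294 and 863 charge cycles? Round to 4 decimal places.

0.3701

For an exponential, median = ln(2)/λ, so λ = ln 2 / 297 = 0.00233383 per charge cycle.
Memoryless: the residual past 618 is again Exp(λ).
P(294 < residual < 863) = e^(−λ·294) − e^(−λ·863) = 0.50351 − 0.13344 ≈ 0.3701.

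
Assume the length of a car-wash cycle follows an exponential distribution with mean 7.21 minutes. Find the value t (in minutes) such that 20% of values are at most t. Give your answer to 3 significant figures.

The rate is λ = 1/7.21 = 0.138696 per minute.
Set 1 − e^(−λt) = 0.2, so t = −ln(0.8)/λ = 0.22314/0.138696 ≈ 1.60887 minutes.

1.61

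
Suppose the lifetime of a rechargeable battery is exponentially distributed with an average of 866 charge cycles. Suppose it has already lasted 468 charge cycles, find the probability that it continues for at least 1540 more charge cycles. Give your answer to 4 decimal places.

0.1689

The rate is λ = 1/866 = 0.00115473 per charge cycle.
P(X > s+t | X > s) = e^(−λ(s+t))/e^(−λs) = e^(−λt), independent of s = 468.
P(X > 1540) = e^(−1.7783) ≈ 0.1689.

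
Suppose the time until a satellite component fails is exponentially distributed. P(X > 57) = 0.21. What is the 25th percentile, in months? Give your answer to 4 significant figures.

10.51

e^(−λ·57) = 0.21 ⇒ λ = −ln(0.21)/57 = 0.0273798.
25th percentile: 1 − e^(−λt) = 0.25, t = −ln(0.75)/λ = 10.5071 months.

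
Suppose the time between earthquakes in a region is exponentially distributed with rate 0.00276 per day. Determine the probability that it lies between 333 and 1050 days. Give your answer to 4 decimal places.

P(333 < X < 1050) = e^(−λ·333) − e^(−λ·1050) = 0.39889 − 0.05513 ≈ 0.3438.

0.3438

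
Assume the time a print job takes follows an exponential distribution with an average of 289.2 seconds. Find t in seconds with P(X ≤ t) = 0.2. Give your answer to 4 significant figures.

The rate is λ = 1/289.2 = 0.00345781 per second.
Set 1 − e^(−λt) = 0.2, so t = −ln(0.8)/λ = 0.22314/0.00345781 ≈ 64.5331 seconds.

64.53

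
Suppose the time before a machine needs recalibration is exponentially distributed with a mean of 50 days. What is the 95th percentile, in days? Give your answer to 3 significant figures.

The rate is λ = 1/50 = 0.02 per day.
Set 1 − e^(−λt) = 0.95, so t = −ln(0.05)/λ = 2.9957/0.02 ≈ 149.787 days.

150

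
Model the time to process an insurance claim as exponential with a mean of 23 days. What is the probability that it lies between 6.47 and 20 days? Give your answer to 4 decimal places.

0.3357

The rate is λ = 1/23 = 0.0434783 per day.
P(6.47 < X < 20) = e^(−λ·6.47) − e^(−λ·20) = 0.75480 − 0.41913 ≈ 0.3357.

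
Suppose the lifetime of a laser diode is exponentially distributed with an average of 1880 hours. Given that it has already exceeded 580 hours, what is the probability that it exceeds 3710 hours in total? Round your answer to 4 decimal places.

The rate is λ = 1/1880 = 0.000531915 per hour.
The exponential is memoryless, so the remaining time is again Exp(λ): the condition X > 580 is irrelevant.
P(X > 3130) = e^(−1.6649) ≈ 0.1892.

0.1892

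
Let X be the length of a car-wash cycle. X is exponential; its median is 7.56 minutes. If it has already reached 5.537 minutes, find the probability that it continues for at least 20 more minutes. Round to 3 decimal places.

For an exponential, median = ln(2)/λ, so λ = ln 2 / 7.56 = 0.0916861 per minute.
By the memoryless property, P(X > 5.537+20 | X > 5.537) = P(X > 20).
P(X > 20) = e^(−1.8337) ≈ 0.160.

0.160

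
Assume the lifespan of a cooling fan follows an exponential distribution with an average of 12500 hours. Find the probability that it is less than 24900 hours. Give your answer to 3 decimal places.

The rate is λ = 1/12500 = 0.00008 per hour.
P(X ≤ 24900) = 1 − e^(−λ·24900) = 1 − e^(−1.992) ≈ 0.864.

0.864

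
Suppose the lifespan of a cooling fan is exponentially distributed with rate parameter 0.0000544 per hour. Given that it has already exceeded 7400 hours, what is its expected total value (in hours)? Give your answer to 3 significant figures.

By memorylessness, E[X | X > 7400] = 7400 + 1/λ = 7400 + 18382.4 = 25782.4 hours.

25800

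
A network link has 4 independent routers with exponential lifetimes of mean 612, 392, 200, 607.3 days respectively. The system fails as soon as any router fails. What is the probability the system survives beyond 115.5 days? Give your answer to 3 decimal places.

The first failure time is exponential with rate Σλ_i = 1/612 + 1/392 + 1/200 + 1/607.3 = 0.0108316 per day.
P(min > 115.5) = e^(−0.0108316·115.5) = e^(−1.2511) ≈ 0.286.

0.286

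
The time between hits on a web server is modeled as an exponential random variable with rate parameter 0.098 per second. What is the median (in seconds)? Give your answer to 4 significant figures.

7.073

Set 1 − e^(−λt) = 0.5, so t = −ln(0.5)/λ = 0.69315/0.098 ≈ 7.07293 seconds.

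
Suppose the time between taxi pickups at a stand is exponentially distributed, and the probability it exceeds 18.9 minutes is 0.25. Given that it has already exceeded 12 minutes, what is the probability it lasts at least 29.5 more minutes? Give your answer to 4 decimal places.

0.1149

From e^(−λ·18.9) = 0.25, λ = −ln(0.25)/18.9 = 0.0733489.
Memoryless: P(X > 12+29.5 | X > 12) = P(X > 29.5) = e^(−0.0733489·29.5) ≈ 0.1149.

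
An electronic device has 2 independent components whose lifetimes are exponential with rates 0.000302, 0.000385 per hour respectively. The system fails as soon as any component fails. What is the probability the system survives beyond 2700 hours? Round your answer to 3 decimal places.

0.156

The time to first failure is exponential with rate Σλ = 0.000302 + 0.000385 = 0.000687.
P(min > 2700) = e^(−0.000687·2700) = e^(−1.8549) ≈ 0.156.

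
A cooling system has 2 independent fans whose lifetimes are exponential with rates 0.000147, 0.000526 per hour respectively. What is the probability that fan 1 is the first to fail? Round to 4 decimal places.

The time to first failure is exponential with rate Σλ = 0.000147 + 0.000526 = 0.000673.
P(fan 1 first) = λ_1/Σλ = 0.000147/0.000673 ≈ 0.2184.

0.2184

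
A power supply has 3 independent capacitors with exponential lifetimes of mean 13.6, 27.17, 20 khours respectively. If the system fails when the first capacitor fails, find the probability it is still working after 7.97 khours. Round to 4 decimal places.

0.2786

The first failure time is exponential with rate Σλ_i = 1/13.6 + 1/27.17 + 1/20 = 0.160335 per khour.
P(min > 7.97) = e^(−0.160335·7.97) = e^(−1.2779) ≈ 0.2786.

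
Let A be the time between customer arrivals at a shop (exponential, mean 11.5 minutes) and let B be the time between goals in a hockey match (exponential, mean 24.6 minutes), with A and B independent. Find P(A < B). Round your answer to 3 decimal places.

0.681

λ_1 = 1/11.5 = 0.0869565, λ_2 = 1/24.6 = 0.0406504.
For independent exponentials, P(A < B) = λ_1/(λ_1+λ_2) = 0.0869565/0.127607 ≈ 0.681.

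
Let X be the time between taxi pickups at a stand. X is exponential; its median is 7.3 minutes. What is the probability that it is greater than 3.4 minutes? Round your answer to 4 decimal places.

0.7241

For an exponential, median = ln(2)/λ, so λ = ln 2 / 7.3 = 0.0949517 per minute.
P(X > 3.4) = e^(−λ·3.4) = e^(−0.32284) ≈ 0.7241.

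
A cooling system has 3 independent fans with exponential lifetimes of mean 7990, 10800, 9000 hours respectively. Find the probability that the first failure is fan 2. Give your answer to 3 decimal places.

0.282

Rates: λ_i = 1/mean_i → 0.000125156, 0.0000925926, 0.000111111; Σλ = 0.00032886.
P(fan 2 first) = λ_2/Σλ = 0.0000925926/0.00032886 ≈ 0.282.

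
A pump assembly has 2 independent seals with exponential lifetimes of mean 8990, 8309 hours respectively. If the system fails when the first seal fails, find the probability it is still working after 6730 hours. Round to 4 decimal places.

The first failure time is exponential with rate Σλ_i = 1/8990 + 1/8309 = 0.000231586 per hour.
P(min > 6730) = e^(−0.000231586·6730) = e^(−1.5586) ≈ 0.2104.

0.2104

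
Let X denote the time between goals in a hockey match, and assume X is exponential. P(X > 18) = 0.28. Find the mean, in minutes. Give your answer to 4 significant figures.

14.14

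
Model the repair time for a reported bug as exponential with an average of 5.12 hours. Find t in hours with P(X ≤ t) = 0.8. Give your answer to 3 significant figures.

8.24

The rate is λ = 1/5.12 = 0.195312 per hour.
Set 1 − e^(−λt) = 0.8, so t = −ln(0.2)/λ = 1.6094/0.195312 ≈ 8.24032 hours.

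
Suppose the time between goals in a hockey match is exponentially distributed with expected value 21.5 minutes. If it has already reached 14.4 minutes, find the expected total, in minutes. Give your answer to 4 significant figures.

The rate is λ = 1/21.5 = 0.0465116 per minute.
By memorylessness, E[X | X > 14.4] = 14.4 + 1/λ = 14.4 + 21.5 = 35.9 minutes.

35.90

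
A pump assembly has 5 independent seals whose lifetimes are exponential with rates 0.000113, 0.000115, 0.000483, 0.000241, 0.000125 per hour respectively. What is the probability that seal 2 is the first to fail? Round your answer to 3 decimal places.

The time to first failure is exponential with rate Σλ = 0.000113 + 0.000115 + 0.000483 + 0.000241 + 0.000125 = 0.001077.
P(seal 2 first) = λ_2/Σλ = 0.000115/0.001077 ≈ 0.107.

0.107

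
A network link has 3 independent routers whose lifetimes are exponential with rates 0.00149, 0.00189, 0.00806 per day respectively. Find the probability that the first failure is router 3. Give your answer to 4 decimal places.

0.7045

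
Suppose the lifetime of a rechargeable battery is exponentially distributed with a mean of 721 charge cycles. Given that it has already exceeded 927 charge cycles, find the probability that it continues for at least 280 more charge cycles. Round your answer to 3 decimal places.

The rate is λ = 1/721 = 0.00138696 per charge cycle.
The exponential is memoryless, so the remaining time is again Exp(λ): the condition X > 927 is irrelevant.
P(X > 280) = e^(−0.38835) ≈ 0.678.

0.678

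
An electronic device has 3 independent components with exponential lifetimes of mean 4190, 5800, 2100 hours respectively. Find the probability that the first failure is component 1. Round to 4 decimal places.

Rates: λ_i = 1/mean_i → 0.000238663, 0.000172414, 0.00047619; Σλ = 0.000887268.
P(component 1 first) = λ_1/Σλ = 0.000238663/0.000887268 ≈ 0.2690.

0.2690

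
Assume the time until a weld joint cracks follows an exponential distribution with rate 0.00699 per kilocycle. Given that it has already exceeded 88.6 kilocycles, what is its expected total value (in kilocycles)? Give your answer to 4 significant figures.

By memorylessness, E[X | X > 88.6] = 88.6 + 1/λ = 88.6 + 143.062 = 231.662 kilocycles.

231.7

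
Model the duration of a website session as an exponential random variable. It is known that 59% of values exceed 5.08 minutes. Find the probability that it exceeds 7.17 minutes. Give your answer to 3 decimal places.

e^(−λ·5.08) = 0.59 ⇒ λ = −ln(0.59)/5.08 = 0.103865.
P(X > 7.17) = e^(−0.103865·7.17) = e^(−0.74471) ≈ 0.475.

0.475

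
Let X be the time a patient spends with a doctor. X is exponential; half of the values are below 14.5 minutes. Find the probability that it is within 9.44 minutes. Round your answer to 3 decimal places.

For an exponential, median = ln(2)/λ, so λ = ln 2 / 14.5 = 0.0478033 per minute.
P(X ≤ 9.44) = 1 − e^(−λ·9.44) = 1 − e^(−0.45126) ≈ 0.363.

0.363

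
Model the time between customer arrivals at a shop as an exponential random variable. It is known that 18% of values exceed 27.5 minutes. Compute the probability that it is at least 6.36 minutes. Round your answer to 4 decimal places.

0.6726

e^(−λ·27.5) = 0.18 ⇒ λ = −ln(0.18)/27.5 = 0.0623563.
P(X > 6.36) = e^(−0.0623563·6.36) = e^(−0.39659) ≈ 0.6726.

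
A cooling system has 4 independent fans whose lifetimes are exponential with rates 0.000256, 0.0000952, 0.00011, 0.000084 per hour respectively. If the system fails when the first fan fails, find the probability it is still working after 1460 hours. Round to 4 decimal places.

0.4511

The time to first failure is exponential with rate Σλ = 0.000256 + 0.0000952 + 0.00011 + 0.000084 = 0.0005452.
P(min > 1460) = e^(−0.0005452·1460) = e^(−0.79599) ≈ 0.4511.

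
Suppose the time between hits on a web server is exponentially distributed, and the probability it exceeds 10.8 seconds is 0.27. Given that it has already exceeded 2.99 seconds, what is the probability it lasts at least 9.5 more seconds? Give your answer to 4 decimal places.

From e^(−λ·10.8) = 0.27, λ = −ln(0.27)/10.8 = 0.121235.
Memoryless: P(X > 2.99+9.5 | X > 2.99) = P(X > 9.5) = e^(−0.121235·9.5) ≈ 0.3161.

0.3161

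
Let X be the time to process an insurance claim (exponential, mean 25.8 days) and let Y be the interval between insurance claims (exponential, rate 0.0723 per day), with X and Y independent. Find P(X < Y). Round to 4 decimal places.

λ_1 = 1/25.8 = 0.0387597, λ_2 = 0.0723.
For independent exponentials, P(X < Y) = λ_1/(λ_1+λ_2) = 0.0387597/0.11106 ≈ 0.3490.

0.3490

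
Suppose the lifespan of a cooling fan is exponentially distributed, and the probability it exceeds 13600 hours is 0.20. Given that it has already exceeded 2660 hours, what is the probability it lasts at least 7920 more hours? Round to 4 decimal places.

0.3917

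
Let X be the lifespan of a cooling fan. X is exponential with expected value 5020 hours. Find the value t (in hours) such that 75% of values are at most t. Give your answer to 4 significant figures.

6959

The rate is λ = 1/5020 = 0.000199203 per hour.
Set 1 − e^(−λt) = 0.75, so t = −ln(0.25)/λ = 1.3863/0.000199203 ≈ 6959.2 hours.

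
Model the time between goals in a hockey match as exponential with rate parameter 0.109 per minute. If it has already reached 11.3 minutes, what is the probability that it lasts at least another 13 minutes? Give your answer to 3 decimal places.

0.242

By the memoryless property, P(X > 11.3+13 | X > 11.3) = P(X > 13).
P(X > 13) = e^(−1.417) ≈ 0.242.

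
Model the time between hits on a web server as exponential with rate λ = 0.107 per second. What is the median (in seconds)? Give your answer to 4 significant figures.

6.478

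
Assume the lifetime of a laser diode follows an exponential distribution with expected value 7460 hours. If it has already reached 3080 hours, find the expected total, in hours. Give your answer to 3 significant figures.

10500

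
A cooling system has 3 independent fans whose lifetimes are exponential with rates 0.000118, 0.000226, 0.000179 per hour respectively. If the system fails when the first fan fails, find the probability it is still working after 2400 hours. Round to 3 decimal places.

The time to first failure is exponential with rate Σλ = 0.000118 + 0.000226 + 0.000179 = 0.000523.
P(min > 2400) = e^(−0.000523·2400) = e^(−1.2552) ≈ 0.285.

0.285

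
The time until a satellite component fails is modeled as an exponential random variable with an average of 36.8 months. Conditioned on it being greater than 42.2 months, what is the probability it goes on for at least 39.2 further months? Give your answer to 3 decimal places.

The rate is λ = 1/36.8 = 0.0271739 per month.
P(X > s+t | X > s) = e^(−λ(s+t))/e^(−λs) = e^(−λt), independent of s = 42.2.
P(X > 39.2) = e^(−1.0652) ≈ 0.345.

0.345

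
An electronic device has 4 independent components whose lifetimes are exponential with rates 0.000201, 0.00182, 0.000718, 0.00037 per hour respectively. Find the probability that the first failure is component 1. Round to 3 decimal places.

0.065

The time to first failure is exponential with rate Σλ = 0.000201 + 0.00182 + 0.000718 + 0.00037 = 0.003109.
P(component 1 first) = λ_1/Σλ = 0.000201/0.003109 ≈ 0.065.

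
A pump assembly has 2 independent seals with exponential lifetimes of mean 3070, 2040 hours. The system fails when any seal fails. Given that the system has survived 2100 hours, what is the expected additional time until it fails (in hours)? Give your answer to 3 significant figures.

First-failure rate Σλ = 1/3070 + 1/2040 = 0.000815929.
By memorylessness the expected residual is 1/Σλ = 1225.6 hours, regardless of the 2100 already elapsed.

1230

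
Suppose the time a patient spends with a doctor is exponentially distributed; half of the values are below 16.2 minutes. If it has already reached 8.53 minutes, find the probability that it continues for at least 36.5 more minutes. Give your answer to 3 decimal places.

For an exponential, median = ln(2)/λ, so λ = ln 2 / 16.2 = 0.0427869 per minute.
By the memoryless property, P(X > 8.53+36.5 | X > 8.53) = P(X > 36.5).
P(X > 36.5) = e^(−1.5617) ≈ 0.210.

0.210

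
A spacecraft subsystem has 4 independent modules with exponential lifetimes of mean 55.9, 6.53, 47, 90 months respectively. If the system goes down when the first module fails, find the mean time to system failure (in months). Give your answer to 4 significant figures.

4.916

The first failure time is exponential with rate Σλ_i = 1/55.9 + 1/6.53 + 1/47 + 1/90 = 0.203416 per month.
E[min] = 1/Σλ = 1/0.203416 = 4.91603 months.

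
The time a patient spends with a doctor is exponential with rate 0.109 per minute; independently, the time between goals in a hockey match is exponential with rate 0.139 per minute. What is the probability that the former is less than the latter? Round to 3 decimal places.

0.440

λ_1 = 0.109, λ_2 = 0.139.
For independent exponentials, P(the former < the latter) = λ_1/(λ_1+λ_2) = 0.109/0.248 ≈ 0.440.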